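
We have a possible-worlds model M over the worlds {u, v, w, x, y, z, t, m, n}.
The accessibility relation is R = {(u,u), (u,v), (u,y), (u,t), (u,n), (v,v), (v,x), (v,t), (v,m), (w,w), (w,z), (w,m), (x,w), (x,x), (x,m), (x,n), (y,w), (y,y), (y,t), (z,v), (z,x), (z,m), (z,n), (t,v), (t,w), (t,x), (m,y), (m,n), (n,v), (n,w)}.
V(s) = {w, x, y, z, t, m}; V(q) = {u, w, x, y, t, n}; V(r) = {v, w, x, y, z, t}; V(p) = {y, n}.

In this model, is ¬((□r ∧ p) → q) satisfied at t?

At t: (□r ∧ p) → q is true, so ¬((□r ∧ p) → q) is false.
  At t: □r ∧ p is false, q is true, so (□r ∧ p) → q is true.
    At t: □r is true, p is false, so □r ∧ p is false.
      At t: □r requires r at every successor {v, w, x}.
        At v: r is true.
        At w: r is true.
        At x: r is true.
      So □r is true at t.

No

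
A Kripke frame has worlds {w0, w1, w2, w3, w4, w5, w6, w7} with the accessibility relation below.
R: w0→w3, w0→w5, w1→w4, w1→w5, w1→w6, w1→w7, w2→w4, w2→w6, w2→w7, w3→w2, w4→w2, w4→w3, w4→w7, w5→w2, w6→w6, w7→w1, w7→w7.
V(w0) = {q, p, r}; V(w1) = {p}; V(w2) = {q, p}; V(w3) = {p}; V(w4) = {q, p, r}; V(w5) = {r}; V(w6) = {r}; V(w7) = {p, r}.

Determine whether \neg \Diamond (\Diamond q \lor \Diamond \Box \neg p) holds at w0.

Recall that \Box ψ holds at a world iff ψ holds at every accessible world, and \Diamond ψ holds iff ψ holds at some accessible world.
At w0: \Diamond (\Diamond q \lor \Diamond \Box \neg p) is true, so \neg \Diamond (\Diamond q \lor \Diamond \Box \neg p) is false.
  At w0: \Diamond (\Diamond q \lor \Diamond \Box \neg p) requires \Diamond q \lor \Diamond \Box \neg p at some successor in {w3, w5}.
    \Diamond q \lor \Diamond \Box \neg p holds at w3, so \Diamond (\Diamond q \lor \Diamond \Box \neg p) is true at w0.
      At w3: \Diamond q is true, \Diamond \Box \neg p is false, so \Diamond q \lor \Diamond \Box \neg p is true.

No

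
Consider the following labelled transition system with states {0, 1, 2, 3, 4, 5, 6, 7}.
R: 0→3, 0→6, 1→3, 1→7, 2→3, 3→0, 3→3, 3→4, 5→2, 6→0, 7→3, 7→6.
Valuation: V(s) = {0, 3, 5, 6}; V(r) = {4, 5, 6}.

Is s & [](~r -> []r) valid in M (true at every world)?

No

Let φ = s & [](~r -> []r). Evaluate φ at each world:
  0 (successors {3, 6}): φ is false.
  1 (successors {3, 7}): φ is false.
  2 (successors {3}): φ is false.
  3 (successors {0, 3, 4}): φ is false.
  4 (successors ∅): φ is false.
  5 (successors {2}): φ is false.
  6 (successors {0}): φ is false.
  7 (successors {3, 6}): φ is false.
Detail at 0 (counterexample):
  At 0: s is true, [](~r -> []r) is false, so s & [](~r -> []r) is false.
    At 0: [](~r -> []r) requires ~r -> []r at every successor {3, 6}.
      ~r -> []r fails at 3, so [](~r -> []r) is false at 0.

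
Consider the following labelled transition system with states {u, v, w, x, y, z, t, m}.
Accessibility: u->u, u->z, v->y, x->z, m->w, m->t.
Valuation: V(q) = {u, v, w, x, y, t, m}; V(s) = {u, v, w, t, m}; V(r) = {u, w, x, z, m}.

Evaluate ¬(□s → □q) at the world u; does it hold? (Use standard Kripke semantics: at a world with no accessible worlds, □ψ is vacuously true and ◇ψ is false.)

Recall that □ψ holds at a world iff ψ holds at every accessible world, and ◇ψ holds iff ψ holds at some accessible world.
At u: □s → □q is true, so ¬(□s → □q) is false.
  At u: □s is false, □q is false, so □s → □q is true.
    At u: □s requires s at every successor {u, z}.
      s fails at z, so □s is false at u.
    At u: □q requires q at every successor {u, z}.
      q fails at z, so □q is false at u.

No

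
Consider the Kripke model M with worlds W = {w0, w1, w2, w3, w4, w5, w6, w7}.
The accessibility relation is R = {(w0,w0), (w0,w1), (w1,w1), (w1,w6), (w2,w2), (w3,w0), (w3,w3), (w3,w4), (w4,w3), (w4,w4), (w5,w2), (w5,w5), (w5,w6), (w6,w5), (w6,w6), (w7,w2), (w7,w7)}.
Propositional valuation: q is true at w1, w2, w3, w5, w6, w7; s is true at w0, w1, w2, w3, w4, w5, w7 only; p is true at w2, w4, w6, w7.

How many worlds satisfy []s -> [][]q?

Let φ = []s -> [][]q. Evaluate φ at each world:
  w0 (successors {w0, w1}): φ is false.
  w1 (successors {w1, w6}): φ is true.
  w2 (successors {w2}): φ is true.
  w3 (successors {w0, w3, w4}): φ is false.
  w4 (successors {w3, w4}): φ is false.
  w5 (successors {w2, w5, w6}): φ is true.
  w6 (successors {w5, w6}): φ is true.
  w7 (successors {w2, w7}): φ is true.
For instance, at w3:
  At w3: []s is true, [][]q is false, so []s -> [][]q is false.
    At w3: []s requires s at every successor {w0, w3, w4}.
      At w0: s is true.
      At w3: s is true.
      At w4: s is true.
    So []s is true at w3.
    At w3: [][]q requires []q at every successor {w0, w3, w4}.
      []q fails at w0, so [][]q is false at w3.
Satisfying worlds: {w1, w2, w5, w6, w7}

5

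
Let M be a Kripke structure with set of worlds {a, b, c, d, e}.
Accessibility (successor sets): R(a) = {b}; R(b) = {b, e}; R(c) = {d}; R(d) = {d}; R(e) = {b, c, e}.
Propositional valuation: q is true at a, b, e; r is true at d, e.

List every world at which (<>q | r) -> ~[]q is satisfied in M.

c, d, e

Let φ = (<>q | r) -> ~[]q. Evaluate φ at each world:
  a (successors {b}): φ is false.
  b (successors {b, e}): φ is false.
  c (successors {d}): φ is true.
  d (successors {d}): φ is true.
  e (successors {b, c, e}): φ is true.
For instance, at d:
  At d: <>q | r is true, ~[]q is true, so (<>q | r) -> ~[]q is true.
    At d: <>q is false, r is true, so <>q | r is true.
      At d: <>q requires q at some successor in {d}.
        At d: q is false.
      So <>q is false at d.
    At d: []q is false, so ~[]q is true.
      At d: []q requires q at every successor {d}.
        q fails at d, so []q is false at d.
Satisfying worlds: {c, d, e}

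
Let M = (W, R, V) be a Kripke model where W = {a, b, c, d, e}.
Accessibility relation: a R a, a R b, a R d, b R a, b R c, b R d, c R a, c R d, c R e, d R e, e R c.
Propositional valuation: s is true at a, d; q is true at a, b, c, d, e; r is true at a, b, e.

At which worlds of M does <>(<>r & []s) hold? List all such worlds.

Let φ = <>(<>r & []s). Evaluate φ at each world:
  a (successors {a, b, d}): φ is false.
  b (successors {a, c, d}): φ is false.
  c (successors {a, d, e}): φ is false.
  d (successors {e}): φ is false.
  e (successors {c}): φ is false.
For instance, at e:
  At e: <>(<>r & []s) requires <>r & []s at some successor in {c}.
    At c: <>r & []s is false.
  So <>(<>r & []s) is false at e.
Satisfying worlds: none.

none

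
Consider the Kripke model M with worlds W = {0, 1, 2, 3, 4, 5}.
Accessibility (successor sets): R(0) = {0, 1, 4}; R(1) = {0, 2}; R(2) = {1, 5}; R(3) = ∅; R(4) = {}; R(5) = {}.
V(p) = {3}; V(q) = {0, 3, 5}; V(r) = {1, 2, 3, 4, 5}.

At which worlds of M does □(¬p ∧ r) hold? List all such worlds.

Let φ = □(¬p ∧ r). Evaluate φ at each world:
  0 (successors {0, 1, 4}): φ is false.
  1 (successors {0, 2}): φ is false.
  2 (successors {1, 5}): φ is true.
  3 (successors ∅): φ is true.
  4 (successors ∅): φ is true.
  5 (successors ∅): φ is true.
For instance, at 2:
  At 2: □(¬p ∧ r) requires ¬p ∧ r at every successor {1, 5}.
    At 1: ¬p ∧ r is true.
    At 5: ¬p ∧ r is true.
  So □(¬p ∧ r) is true at 2.
Satisfying worlds: {2, 3, 4, 5}

2, 3, 4, 5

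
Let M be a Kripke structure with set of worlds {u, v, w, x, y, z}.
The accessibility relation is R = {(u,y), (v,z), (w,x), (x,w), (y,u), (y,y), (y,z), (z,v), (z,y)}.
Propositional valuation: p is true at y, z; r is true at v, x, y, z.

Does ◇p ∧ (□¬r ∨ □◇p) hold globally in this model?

Let φ = ◇p ∧ (□¬r ∨ □◇p). Evaluate φ at each world:
  u (successors {y}): φ is true.
  v (successors {z}): φ is true.
  w (successors {x}): φ is false.
  x (successors {w}): φ is false.
  y (successors {u, y, z}): φ is true.
  z (successors {v, y}): φ is true.
Detail at w (counterexample):
  At w: ◇p is false, □¬r ∨ □◇p is false, so ◇p ∧ (□¬r ∨ □◇p) is false.
    At w: ◇p requires p at some successor in {x}.
      At x: p is false.
    So ◇p is false at w.
    At w: □¬r is false, □◇p is false, so □¬r ∨ □◇p is false.
      At w: □¬r requires ¬r at every successor {x}.
        ¬r fails at x, so □¬r is false at w.
      At w: □◇p requires ◇p at every successor {x}.
        ◇p fails at x, so □◇p is false at w.

No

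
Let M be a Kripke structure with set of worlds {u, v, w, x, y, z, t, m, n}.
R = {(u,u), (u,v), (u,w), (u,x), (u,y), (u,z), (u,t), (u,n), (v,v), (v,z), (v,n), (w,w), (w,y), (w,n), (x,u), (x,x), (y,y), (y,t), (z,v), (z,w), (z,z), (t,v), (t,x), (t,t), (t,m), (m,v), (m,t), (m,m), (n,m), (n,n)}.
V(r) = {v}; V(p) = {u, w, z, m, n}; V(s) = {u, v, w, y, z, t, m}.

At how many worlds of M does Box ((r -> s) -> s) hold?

3

Recall that Box ψ holds at a world iff ψ holds at every accessible world, and Dia ψ holds iff ψ holds at some accessible world.
Let φ = Box ((r -> s) -> s). Evaluate φ at each world:
  u (successors {u, v, w, x, y, z, t, n}): φ is false.
  v (successors {v, z, n}): φ is false.
  w (successors {w, y, n}): φ is false.
  x (successors {u, x}): φ is false.
  y (successors {y, t}): φ is true.
  z (successors {v, w, z}): φ is true.
  t (successors {v, x, t, m}): φ is false.
  m (successors {v, t, m}): φ is true.
  n (successors {m, n}): φ is false.
For instance, at u:
  At u: Box ((r -> s) -> s) requires (r -> s) -> s at every successor {u, v, w, x, y, z, t, n}.
    (r -> s) -> s fails at x, so Box ((r -> s) -> s) is false at u.
Satisfying worlds: {y, z, m}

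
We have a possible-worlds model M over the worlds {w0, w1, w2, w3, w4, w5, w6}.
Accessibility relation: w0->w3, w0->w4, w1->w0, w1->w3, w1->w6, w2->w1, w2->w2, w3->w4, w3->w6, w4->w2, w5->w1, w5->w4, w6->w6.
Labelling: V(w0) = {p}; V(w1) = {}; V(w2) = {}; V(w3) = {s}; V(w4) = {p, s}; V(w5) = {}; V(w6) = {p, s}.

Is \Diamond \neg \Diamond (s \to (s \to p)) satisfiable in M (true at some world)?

No

Recall that \Diamond ψ holds at a world iff ψ holds at some accessible world.
Let φ = \Diamond \neg \Diamond (s \to (s \to p)). Evaluate φ at each world:
  w0 (successors {w3, w4}): φ is false.
  w1 (successors {w0, w3, w6}): φ is false.
  w2 (successors {w1, w2}): φ is false.
  w3 (successors {w4, w6}): φ is false.
  w4 (successors {w2}): φ is false.
  w5 (successors {w1, w4}): φ is false.
  w6 (successors {w6}): φ is false.
For instance, at w6:
  At w6: \Diamond \neg \Diamond (s \to (s \to p)) requires \neg \Diamond (s \to (s \to p)) at some successor in {w6}.
    At w6: \neg \Diamond (s \to (s \to p)) is false.
  So \Diamond \neg \Diamond (s \to (s \to p)) is false at w6.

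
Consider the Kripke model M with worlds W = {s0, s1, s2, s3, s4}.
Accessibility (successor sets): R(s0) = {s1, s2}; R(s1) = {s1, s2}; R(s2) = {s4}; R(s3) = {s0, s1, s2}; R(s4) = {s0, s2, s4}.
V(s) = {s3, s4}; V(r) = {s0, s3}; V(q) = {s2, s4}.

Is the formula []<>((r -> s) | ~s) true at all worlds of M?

Yes

Let φ = []<>((r -> s) | ~s). Evaluate φ at each world:
  s0 (successors {s1, s2}): φ is true.
  s1 (successors {s1, s2}): φ is true.
  s2 (successors {s4}): φ is true.
  s3 (successors {s0, s1, s2}): φ is true.
  s4 (successors {s0, s2, s4}): φ is true.
For instance, at s4:
  At s4: []<>((r -> s) | ~s) requires <>((r -> s) | ~s) at every successor {s0, s2, s4}.
      At s0: <>((r -> s) | ~s) requires (r -> s) | ~s at some successor in {s1, s2}.
        (r -> s) | ~s holds at s1, so <>((r -> s) | ~s) is true at s0.
      At s2: <>((r -> s) | ~s) requires (r -> s) | ~s at some successor in {s4}.
        (r -> s) | ~s holds at s4, so <>((r -> s) | ~s) is true at s2.
      At s4: <>((r -> s) | ~s) requires (r -> s) | ~s at some successor in {s0, s2, s4}.
        (r -> s) | ~s holds at s0, so <>((r -> s) | ~s) is true at s4.
  So []<>((r -> s) | ~s) is true at s4.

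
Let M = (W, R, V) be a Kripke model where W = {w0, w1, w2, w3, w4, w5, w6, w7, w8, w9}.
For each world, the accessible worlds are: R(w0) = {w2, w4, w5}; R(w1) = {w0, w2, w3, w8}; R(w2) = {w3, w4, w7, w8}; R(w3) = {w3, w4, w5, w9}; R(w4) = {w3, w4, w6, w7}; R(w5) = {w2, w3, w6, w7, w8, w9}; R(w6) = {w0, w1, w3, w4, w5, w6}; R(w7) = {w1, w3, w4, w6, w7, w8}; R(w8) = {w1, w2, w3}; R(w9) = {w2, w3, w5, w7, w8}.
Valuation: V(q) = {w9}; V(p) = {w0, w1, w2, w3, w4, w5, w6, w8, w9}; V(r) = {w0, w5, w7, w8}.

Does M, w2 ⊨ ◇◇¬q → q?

No

At w2: ◇◇¬q is true, q is false, so ◇◇¬q → q is false.
  At w2: ◇◇¬q requires ◇¬q at some successor in {w3, w4, w7, w8}.
    ◇¬q holds at w3, so ◇◇¬q is true at w2.
      At w3: ◇¬q requires ¬q at some successor in {w3, w4, w5, w9}.
        ¬q holds at w3, so ◇¬q is true at w3.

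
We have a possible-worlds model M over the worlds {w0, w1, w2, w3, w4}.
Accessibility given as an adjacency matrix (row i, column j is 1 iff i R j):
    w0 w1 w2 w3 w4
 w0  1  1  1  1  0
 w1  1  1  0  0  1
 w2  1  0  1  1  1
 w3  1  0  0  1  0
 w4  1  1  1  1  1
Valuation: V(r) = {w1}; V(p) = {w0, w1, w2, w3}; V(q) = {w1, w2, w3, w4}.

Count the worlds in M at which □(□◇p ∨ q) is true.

Let φ = □(□◇p ∨ q). Evaluate φ at each world:
  w0 (successors {w0, w1, w2, w3}): φ is true.
  w1 (successors {w0, w1, w4}): φ is true.
  w2 (successors {w0, w2, w3, w4}): φ is true.
  w3 (successors {w0, w3}): φ is true.
  w4 (successors {w0, w1, w2, w3, w4}): φ is true.
For instance, at w2:
  At w2: □(□◇p ∨ q) requires □◇p ∨ q at every successor {w0, w2, w3, w4}.
    At w0: □◇p ∨ q is true.
    At w2: □◇p ∨ q is true.
    At w3: □◇p ∨ q is true.
    At w4: □◇p ∨ q is true.
  So □(□◇p ∨ q) is true at w2.
Satisfying worlds: {w0, w1, w2, w3, w4}

5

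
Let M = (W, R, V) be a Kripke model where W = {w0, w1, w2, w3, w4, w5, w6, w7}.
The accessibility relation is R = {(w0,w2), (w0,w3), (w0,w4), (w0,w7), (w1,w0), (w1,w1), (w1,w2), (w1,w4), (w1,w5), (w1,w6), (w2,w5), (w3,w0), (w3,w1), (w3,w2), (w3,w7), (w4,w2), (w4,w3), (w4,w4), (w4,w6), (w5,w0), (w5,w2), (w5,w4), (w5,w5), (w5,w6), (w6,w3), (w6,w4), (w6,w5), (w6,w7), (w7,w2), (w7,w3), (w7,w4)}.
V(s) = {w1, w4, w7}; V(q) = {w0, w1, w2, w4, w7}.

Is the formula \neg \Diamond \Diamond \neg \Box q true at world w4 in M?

Recall that \Box ψ holds at a world iff ψ holds at every accessible world, and \Diamond ψ holds iff ψ holds at some accessible world.
At w4: \Diamond \Diamond \neg \Box q is true, so \neg \Diamond \Diamond \neg \Box q is false.
  At w4: \Diamond \Diamond \neg \Box q requires \Diamond \neg \Box q at some successor in {w2, w3, w4, w6}.
    \Diamond \neg \Box q holds at w2, so \Diamond \Diamond \neg \Box q is true at w4.
      At w2: \Diamond \neg \Box q requires \neg \Box q at some successor in {w5}.
        \neg \Box q holds at w5, so \Diamond \neg \Box q is true at w2.

No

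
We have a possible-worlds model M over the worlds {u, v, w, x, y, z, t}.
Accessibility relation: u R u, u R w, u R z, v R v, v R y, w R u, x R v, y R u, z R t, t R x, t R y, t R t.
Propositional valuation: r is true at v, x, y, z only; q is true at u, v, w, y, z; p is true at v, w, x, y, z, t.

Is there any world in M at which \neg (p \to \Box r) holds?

Yes

Let φ = \neg (p \to \Box r). Evaluate φ at each world:
  u (successors {u, w, z}): φ is false.
  v (successors {v, y}): φ is false.
  w (successors {u}): φ is true.
  x (successors {v}): φ is false.
  y (successors {u}): φ is true.
  z (successors {t}): φ is true.
  t (successors {x, y, t}): φ is true.
Detail at w (witness):
  At w: p \to \Box r is false, so \neg (p \to \Box r) is true.
    At w: p is true, \Box r is false, so p \to \Box r is false.
      At w: \Box r requires r at every successor {u}.
        r fails at u, so \Box r is false at w.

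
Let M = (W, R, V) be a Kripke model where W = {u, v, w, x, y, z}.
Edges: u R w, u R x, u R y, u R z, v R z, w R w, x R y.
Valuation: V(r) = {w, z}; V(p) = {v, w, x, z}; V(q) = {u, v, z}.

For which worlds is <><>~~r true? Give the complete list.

Let φ = <><>~~r. Evaluate φ at each world:
  u (successors {w, x, y, z}): φ is true.
  v (successors {z}): φ is false.
  w (successors {w}): φ is true.
  x (successors {y}): φ is false.
  y (successors ∅): φ is false.
  z (successors ∅): φ is false.
For instance, at u:
  At u: <><>~~r requires <>~~r at some successor in {w, x, y, z}.
    <>~~r holds at w, so <><>~~r is true at u.
      At w: <>~~r requires ~~r at some successor in {w}.
        ~~r holds at w, so <>~~r is true at w.
Satisfying worlds: {u, w}

u, w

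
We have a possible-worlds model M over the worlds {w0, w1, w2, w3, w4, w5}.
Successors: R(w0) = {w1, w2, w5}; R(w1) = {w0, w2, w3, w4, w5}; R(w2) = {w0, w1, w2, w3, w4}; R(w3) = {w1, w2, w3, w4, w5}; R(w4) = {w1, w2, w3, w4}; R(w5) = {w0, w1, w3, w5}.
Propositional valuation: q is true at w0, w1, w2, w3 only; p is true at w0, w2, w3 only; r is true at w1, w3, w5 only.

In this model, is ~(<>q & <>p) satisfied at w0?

No

Recall that <>ψ holds at a world iff ψ holds at some accessible world.
At w0: <>q & <>p is true, so ~(<>q & <>p) is false.
  At w0: <>q is true, <>p is true, so <>q & <>p is true.
    At w0: <>q requires q at some successor in {w1, w2, w5}.
      q holds at w1, so <>q is true at w0.
    At w0: <>p requires p at some successor in {w1, w2, w5}.
      p holds at w2, so <>p is true at w0.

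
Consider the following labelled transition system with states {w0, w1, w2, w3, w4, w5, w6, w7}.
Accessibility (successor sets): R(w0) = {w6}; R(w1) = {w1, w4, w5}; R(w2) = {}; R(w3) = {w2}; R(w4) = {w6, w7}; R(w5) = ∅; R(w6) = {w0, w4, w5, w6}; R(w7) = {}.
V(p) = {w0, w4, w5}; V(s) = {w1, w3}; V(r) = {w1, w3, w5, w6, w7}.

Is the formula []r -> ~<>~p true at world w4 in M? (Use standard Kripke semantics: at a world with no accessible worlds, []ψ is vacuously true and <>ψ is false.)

No

At w4: []r is true, ~<>~p is false, so []r -> ~<>~p is false.
  At w4: []r requires r at every successor {w6, w7}.
    At w6: r is true.
    At w7: r is true.
  So []r is true at w4.
  At w4: <>~p is true, so ~<>~p is false.
    At w4: <>~p requires ~p at some successor in {w6, w7}.
      ~p holds at w6, so <>~p is true at w4.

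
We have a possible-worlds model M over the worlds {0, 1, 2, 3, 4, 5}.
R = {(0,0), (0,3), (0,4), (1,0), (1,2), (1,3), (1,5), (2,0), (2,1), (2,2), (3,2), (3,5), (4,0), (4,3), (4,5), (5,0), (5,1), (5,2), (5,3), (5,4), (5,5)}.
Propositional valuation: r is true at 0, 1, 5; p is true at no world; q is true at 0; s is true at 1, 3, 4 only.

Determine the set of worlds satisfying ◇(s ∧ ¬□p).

Recall that □ψ holds at a world iff ψ holds at every accessible world, and ◇ψ holds iff ψ holds at some accessible world.
Let φ = ◇(s ∧ ¬□p). Evaluate φ at each world:
  0 (successors {0, 3, 4}): φ is true.
  1 (successors {0, 2, 3, 5}): φ is true.
  2 (successors {0, 1, 2}): φ is true.
  3 (successors {2, 5}): φ is false.
  4 (successors {0, 3, 5}): φ is true.
  5 (successors {0, 1, 2, 3, 4, 5}): φ is true.
For instance, at 5:
  At 5: ◇(s ∧ ¬□p) requires s ∧ ¬□p at some successor in {0, 1, 2, 3, 4, 5}.
    s ∧ ¬□p holds at 1, so ◇(s ∧ ¬□p) is true at 5.
      At 1: s is true, ¬□p is true, so s ∧ ¬□p is true.
Satisfying worlds: {0, 1, 2, 4, 5}

0, 1, 2, 4, 5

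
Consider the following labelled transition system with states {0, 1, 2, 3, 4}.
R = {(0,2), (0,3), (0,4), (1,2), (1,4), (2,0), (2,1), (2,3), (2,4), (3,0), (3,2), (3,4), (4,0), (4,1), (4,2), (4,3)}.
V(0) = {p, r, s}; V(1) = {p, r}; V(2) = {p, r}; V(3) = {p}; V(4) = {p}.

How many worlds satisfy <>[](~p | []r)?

Let φ = <>[](~p | []r). Evaluate φ at each world:
  0 (successors {2, 3, 4}): φ is false.
  1 (successors {2, 4}): φ is false.
  2 (successors {0, 1, 3, 4}): φ is false.
  3 (successors {0, 2, 4}): φ is false.
  4 (successors {0, 1, 2, 3}): φ is false.
For instance, at 1:
  At 1: <>[](~p | []r) requires [](~p | []r) at some successor in {2, 4}.
    At 2: [](~p | []r) is false.
    At 4: [](~p | []r) is false.
  So <>[](~p | []r) is false at 1.
Satisfying worlds: none.

0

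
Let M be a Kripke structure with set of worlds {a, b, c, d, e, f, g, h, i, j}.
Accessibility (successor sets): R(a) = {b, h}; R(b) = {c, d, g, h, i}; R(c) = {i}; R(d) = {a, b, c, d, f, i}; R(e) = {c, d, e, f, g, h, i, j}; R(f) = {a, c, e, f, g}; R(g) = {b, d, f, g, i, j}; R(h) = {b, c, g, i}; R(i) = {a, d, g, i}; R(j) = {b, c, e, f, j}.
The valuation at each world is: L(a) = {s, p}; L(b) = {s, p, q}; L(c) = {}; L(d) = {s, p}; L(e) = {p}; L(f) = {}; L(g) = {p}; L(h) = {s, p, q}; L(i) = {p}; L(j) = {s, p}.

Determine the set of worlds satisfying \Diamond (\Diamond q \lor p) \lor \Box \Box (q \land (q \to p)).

Recall that \Box ψ holds at a world iff ψ holds at every accessible world, and \Diamond ψ holds iff ψ holds at some accessible world.
Let φ = \Diamond (\Diamond q \lor p) \lor \Box \Box (q \land (q \to p)). Evaluate φ at each world:
  a (successors {b, h}): φ is true.
  b (successors {c, d, g, h, i}): φ is true.
  c (successors {i}): φ is true.
  d (successors {a, b, c, d, f, i}): φ is true.
  e (successors {c, d, e, f, g, h, i, j}): φ is true.
  f (successors {a, c, e, f, g}): φ is true.
  g (successors {b, d, f, g, i, j}): φ is true.
  h (successors {b, c, g, i}): φ is true.
  i (successors {a, d, g, i}): φ is true.
  j (successors {b, c, e, f, j}): φ is true.
For instance, at h:
  At h: \Diamond (\Diamond q \lor p) is true, \Box \Box (q \land (q \to p)) is false, so \Diamond (\Diamond q \lor p) \lor \Box \Box (q \land (q \to p)) is true.
    At h: \Diamond (\Diamond q \lor p) requires \Diamond q \lor p at some successor in {b, c, g, i}.
      \Diamond q \lor p holds at b, so \Diamond (\Diamond q \lor p) is true at h.
    At h: \Box \Box (q \land (q \to p)) requires \Box (q \land (q \to p)) at every successor {b, c, g, i}.
      \Box (q \land (q \to p)) fails at b, so \Box \Box (q \land (q \to p)) is false at h.
Satisfying worlds: {a, b, c, d, e, f, g, h, i, j}

a, b, c, d, e, f, g, h, i, j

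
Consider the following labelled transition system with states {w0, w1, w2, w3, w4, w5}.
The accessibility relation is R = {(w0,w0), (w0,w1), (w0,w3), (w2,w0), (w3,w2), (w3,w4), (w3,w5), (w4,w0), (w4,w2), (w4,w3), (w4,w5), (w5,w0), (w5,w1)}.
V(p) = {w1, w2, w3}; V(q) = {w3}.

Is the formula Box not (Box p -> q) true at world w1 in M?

At w1: no accessible worlds, so Box not (Box p -> q) holds vacuously.

Yes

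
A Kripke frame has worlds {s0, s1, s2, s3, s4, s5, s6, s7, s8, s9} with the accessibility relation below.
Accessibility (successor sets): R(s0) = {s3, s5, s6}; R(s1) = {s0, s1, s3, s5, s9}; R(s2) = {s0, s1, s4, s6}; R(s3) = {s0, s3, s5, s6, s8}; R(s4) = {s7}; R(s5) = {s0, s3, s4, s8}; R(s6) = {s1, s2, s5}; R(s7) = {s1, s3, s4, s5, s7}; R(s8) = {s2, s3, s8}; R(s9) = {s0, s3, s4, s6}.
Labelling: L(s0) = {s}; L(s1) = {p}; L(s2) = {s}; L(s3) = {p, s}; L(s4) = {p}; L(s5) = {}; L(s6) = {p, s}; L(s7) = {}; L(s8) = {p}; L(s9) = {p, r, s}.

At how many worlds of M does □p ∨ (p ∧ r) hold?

1

Let φ = □p ∨ (p ∧ r). Evaluate φ at each world:
  s0 (successors {s3, s5, s6}): φ is false.
  s1 (successors {s0, s1, s3, s5, s9}): φ is false.
  s2 (successors {s0, s1, s4, s6}): φ is false.
  s3 (successors {s0, s3, s5, s6, s8}): φ is false.
  s4 (successors {s7}): φ is false.
  s5 (successors {s0, s3, s4, s8}): φ is false.
  s6 (successors {s1, s2, s5}): φ is false.
  s7 (successors {s1, s3, s4, s5, s7}): φ is false.
  s8 (successors {s2, s3, s8}): φ is false.
  s9 (successors {s0, s3, s4, s6}): φ is true.
For instance, at s5:
  At s5: □p is false, p ∧ r is false, so □p ∨ (p ∧ r) is false.
    At s5: □p requires p at every successor {s0, s3, s4, s8}.
      p fails at s0, so □p is false at s5.
Satisfying worlds: {s9}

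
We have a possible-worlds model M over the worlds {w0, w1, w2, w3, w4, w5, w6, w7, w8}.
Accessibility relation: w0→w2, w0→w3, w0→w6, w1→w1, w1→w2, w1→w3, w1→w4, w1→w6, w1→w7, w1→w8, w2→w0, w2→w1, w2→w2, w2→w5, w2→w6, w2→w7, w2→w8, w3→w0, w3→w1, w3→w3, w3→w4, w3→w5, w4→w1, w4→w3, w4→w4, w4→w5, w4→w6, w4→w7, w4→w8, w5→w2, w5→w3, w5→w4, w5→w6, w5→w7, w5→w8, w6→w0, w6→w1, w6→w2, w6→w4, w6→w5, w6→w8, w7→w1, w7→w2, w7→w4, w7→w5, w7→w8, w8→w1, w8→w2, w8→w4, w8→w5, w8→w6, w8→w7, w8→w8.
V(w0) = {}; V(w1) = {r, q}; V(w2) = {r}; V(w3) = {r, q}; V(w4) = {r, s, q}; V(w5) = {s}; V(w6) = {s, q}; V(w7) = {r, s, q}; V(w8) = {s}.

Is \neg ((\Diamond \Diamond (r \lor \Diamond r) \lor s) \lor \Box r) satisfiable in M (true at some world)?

Let φ = \neg ((\Diamond \Diamond (r \lor \Diamond r) \lor s) \lor \Box r). Evaluate φ at each world:
  w0 (successors {w2, w3, w6}): φ is false.
  w1 (successors {w1, w2, w3, w4, w6, w7, w8}): φ is false.
  w2 (successors {w0, w1, w2, w5, w6, w7, w8}): φ is false.
  w3 (successors {w0, w1, w3, w4, w5}): φ is false.
  w4 (successors {w1, w3, w4, w5, w6, w7, w8}): φ is false.
  w5 (successors {w2, w3, w4, w6, w7, w8}): φ is false.
  w6 (successors {w0, w1, w2, w4, w5, w8}): φ is false.
  w7 (successors {w1, w2, w4, w5, w8}): φ is false.
  w8 (successors {w1, w2, w4, w5, w6, w7, w8}): φ is false.
For instance, at w4:
  At w4: (\Diamond \Diamond (r \lor \Diamond r) \lor s) \lor \Box r is true, so \neg ((\Diamond \Diamond (r \lor \Diamond r) \lor s) \lor \Box r) is false.
    At w4: \Diamond \Diamond (r \lor \Diamond r) \lor s is true, \Box r is false, so (\Diamond \Diamond (r \lor \Diamond r) \lor s) \lor \Box r is true.
      At w4: \Diamond \Diamond (r \lor \Diamond r) is true, s is true, so \Diamond \Diamond (r \lor \Diamond r) \lor s is true.
      At w4: \Box r requires r at every successor {w1, w3, w4, w5, w6, w7, w8}.
        r fails at w5, so \Box r is false at w4.

No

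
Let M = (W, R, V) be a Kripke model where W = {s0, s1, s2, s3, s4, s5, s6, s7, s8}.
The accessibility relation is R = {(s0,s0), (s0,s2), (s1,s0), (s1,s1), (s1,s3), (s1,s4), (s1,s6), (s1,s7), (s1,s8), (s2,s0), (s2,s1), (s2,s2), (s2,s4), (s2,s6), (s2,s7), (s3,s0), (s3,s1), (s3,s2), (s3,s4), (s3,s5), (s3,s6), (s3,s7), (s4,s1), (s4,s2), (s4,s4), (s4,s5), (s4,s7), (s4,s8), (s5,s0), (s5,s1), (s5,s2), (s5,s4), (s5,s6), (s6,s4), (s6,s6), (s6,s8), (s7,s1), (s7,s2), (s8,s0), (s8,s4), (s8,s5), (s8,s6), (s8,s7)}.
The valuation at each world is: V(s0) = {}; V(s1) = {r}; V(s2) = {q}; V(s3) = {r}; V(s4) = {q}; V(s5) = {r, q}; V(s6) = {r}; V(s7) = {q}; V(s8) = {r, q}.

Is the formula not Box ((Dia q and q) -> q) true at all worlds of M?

Let φ = not Box ((Dia q and q) -> q). Evaluate φ at each world:
  s0 (successors {s0, s2}): φ is false.
  s1 (successors {s0, s1, s3, s4, s6, s7, s8}): φ is false.
  s2 (successors {s0, s1, s2, s4, s6, s7}): φ is false.
  s3 (successors {s0, s1, s2, s4, s5, s6, s7}): φ is false.
  s4 (successors {s1, s2, s4, s5, s7, s8}): φ is false.
  s5 (successors {s0, s1, s2, s4, s6}): φ is false.
  s6 (successors {s4, s6, s8}): φ is false.
  s7 (successors {s1, s2}): φ is false.
  s8 (successors {s0, s4, s5, s6, s7}): φ is false.
Detail at s0 (counterexample):
  At s0: Box ((Dia q and q) -> q) is true, so not Box ((Dia q and q) -> q) is false.
    At s0: Box ((Dia q and q) -> q) requires (Dia q and q) -> q at every successor {s0, s2}.
      At s0: (Dia q and q) -> q is true.
      At s2: (Dia q and q) -> q is true.
    So Box ((Dia q and q) -> q) is true at s0.

No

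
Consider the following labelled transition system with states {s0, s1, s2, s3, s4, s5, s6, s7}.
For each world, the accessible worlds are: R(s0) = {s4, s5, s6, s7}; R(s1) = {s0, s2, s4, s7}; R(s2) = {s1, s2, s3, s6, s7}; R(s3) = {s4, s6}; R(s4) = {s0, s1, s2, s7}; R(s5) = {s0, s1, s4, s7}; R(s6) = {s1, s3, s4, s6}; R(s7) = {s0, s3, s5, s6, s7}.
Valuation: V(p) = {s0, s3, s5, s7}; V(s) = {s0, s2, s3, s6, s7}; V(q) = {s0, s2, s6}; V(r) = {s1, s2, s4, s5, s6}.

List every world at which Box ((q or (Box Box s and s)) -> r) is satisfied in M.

s0, s2, s3, s6

Let φ = Box ((q or (Box Box s and s)) -> r). Evaluate φ at each world:
  s0 (successors {s4, s5, s6, s7}): φ is true.
  s1 (successors {s0, s2, s4, s7}): φ is false.
  s2 (successors {s1, s2, s3, s6, s7}): φ is true.
  s3 (successors {s4, s6}): φ is true.
  s4 (successors {s0, s1, s2, s7}): φ is false.
  s5 (successors {s0, s1, s4, s7}): φ is false.
  s6 (successors {s1, s3, s4, s6}): φ is true.
  s7 (successors {s0, s3, s5, s6, s7}): φ is false.
For instance, at s0:
  At s0: Box ((q or (Box Box s and s)) -> r) requires (q or (Box Box s and s)) -> r at every successor {s4, s5, s6, s7}.
    At s4: (q or (Box Box s and s)) -> r is true.
    At s5: (q or (Box Box s and s)) -> r is true.
    At s6: (q or (Box Box s and s)) -> r is true.
    At s7: (q or (Box Box s and s)) -> r is true.
  So Box ((q or (Box Box s and s)) -> r) is true at s0.
Satisfying worlds: {s0, s2, s3, s6}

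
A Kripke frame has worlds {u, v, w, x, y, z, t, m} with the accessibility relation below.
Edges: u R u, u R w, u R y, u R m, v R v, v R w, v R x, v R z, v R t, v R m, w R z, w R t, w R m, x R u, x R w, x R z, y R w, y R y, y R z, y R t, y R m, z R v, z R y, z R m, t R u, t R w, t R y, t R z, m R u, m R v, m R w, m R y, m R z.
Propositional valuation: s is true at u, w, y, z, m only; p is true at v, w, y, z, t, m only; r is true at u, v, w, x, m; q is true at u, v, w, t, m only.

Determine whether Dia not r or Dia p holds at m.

Yes

Recall that Dia ψ holds at a world iff ψ holds at some accessible world.
At m: Dia not r is true, Dia p is true, so Dia not r or Dia p is true.
  At m: Dia not r requires not r at some successor in {u, v, w, y, z}.
    not r holds at y, so Dia not r is true at m.
  At m: Dia p requires p at some successor in {u, v, w, y, z}.
    p holds at v, so Dia p is true at m.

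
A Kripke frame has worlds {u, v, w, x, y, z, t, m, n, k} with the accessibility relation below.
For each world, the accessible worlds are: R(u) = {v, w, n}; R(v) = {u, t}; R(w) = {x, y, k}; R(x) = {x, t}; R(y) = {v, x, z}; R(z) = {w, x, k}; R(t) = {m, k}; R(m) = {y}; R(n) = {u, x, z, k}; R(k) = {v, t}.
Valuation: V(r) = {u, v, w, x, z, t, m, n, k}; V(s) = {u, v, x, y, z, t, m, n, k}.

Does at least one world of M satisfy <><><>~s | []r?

Let φ = <><><>~s | []r. Evaluate φ at each world:
  u (successors {v, w, n}): φ is true.
  v (successors {u, t}): φ is true.
  w (successors {x, y, k}): φ is true.
  x (successors {x, t}): φ is true.
  y (successors {v, x, z}): φ is true.
  z (successors {w, x, k}): φ is true.
  t (successors {m, k}): φ is true.
  m (successors {y}): φ is true.
  n (successors {u, x, z, k}): φ is true.
  k (successors {v, t}): φ is true.
Detail at u (witness):
  At u: <><><>~s is true, []r is true, so <><><>~s | []r is true.
    At u: <><><>~s requires <><>~s at some successor in {v, w, n}.
      <><>~s holds at v, so <><><>~s is true at u.
    At u: []r requires r at every successor {v, w, n}.
      At v: r is true.
      At w: r is true.
      At n: r is true.
    So []r is true at u.

Yes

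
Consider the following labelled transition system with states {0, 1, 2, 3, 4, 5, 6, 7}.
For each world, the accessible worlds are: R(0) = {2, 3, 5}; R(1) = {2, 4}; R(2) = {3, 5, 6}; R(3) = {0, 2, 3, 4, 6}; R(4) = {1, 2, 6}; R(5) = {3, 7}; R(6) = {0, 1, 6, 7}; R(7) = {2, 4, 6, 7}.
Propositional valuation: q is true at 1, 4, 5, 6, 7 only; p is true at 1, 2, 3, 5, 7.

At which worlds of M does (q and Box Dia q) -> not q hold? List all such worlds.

Let φ = (q and Box Dia q) -> not q. Evaluate φ at each world:
  0 (successors {2, 3, 5}): φ is true.
  1 (successors {2, 4}): φ is false.
  2 (successors {3, 5, 6}): φ is true.
  3 (successors {0, 2, 3, 4, 6}): φ is true.
  4 (successors {1, 2, 6}): φ is false.
  5 (successors {3, 7}): φ is false.
  6 (successors {0, 1, 6, 7}): φ is false.
  7 (successors {2, 4, 6, 7}): φ is false.
For instance, at 1:
  At 1: q and Box Dia q is true, not q is false, so (q and Box Dia q) -> not q is false.
    At 1: q is true, Box Dia q is true, so q and Box Dia q is true.
      At 1: Box Dia q requires Dia q at every successor {2, 4}.
        At 2: Dia q is true.
        At 4: Dia q is true.
      So Box Dia q is true at 1.
Satisfying worlds: {0, 2, 3}

0, 2, 3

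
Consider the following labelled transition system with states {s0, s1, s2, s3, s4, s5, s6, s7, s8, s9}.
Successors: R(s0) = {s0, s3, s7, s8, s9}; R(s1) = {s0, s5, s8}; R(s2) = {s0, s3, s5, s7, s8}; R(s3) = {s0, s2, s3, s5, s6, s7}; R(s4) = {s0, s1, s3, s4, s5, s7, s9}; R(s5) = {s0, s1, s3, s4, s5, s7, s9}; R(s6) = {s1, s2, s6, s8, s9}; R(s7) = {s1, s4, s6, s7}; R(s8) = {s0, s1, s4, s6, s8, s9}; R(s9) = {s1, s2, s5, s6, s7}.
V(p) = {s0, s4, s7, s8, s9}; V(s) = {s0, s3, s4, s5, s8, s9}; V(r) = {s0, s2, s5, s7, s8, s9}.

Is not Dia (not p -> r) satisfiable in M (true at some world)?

Let φ = not Dia (not p -> r). Evaluate φ at each world:
  s0 (successors {s0, s3, s7, s8, s9}): φ is false.
  s1 (successors {s0, s5, s8}): φ is false.
  s2 (successors {s0, s3, s5, s7, s8}): φ is false.
  s3 (successors {s0, s2, s3, s5, s6, s7}): φ is false.
  s4 (successors {s0, s1, s3, s4, s5, s7, s9}): φ is false.
  s5 (successors {s0, s1, s3, s4, s5, s7, s9}): φ is false.
  s6 (successors {s1, s2, s6, s8, s9}): φ is false.
  s7 (successors {s1, s4, s6, s7}): φ is false.
  s8 (successors {s0, s1, s4, s6, s8, s9}): φ is false.
  s9 (successors {s1, s2, s5, s6, s7}): φ is false.
For instance, at s8:
  At s8: Dia (not p -> r) is true, so not Dia (not p -> r) is false.
    At s8: Dia (not p -> r) requires not p -> r at some successor in {s0, s1, s4, s6, s8, s9}.
      not p -> r holds at s0, so Dia (not p -> r) is true at s8.

No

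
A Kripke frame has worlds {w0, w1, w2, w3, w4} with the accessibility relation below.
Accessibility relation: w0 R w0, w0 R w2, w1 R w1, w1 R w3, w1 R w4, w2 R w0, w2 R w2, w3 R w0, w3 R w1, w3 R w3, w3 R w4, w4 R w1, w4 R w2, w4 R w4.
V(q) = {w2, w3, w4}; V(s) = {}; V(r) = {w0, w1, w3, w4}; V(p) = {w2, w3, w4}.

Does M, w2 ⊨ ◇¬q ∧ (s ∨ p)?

At w2: ◇¬q is true, s ∨ p is true, so ◇¬q ∧ (s ∨ p) is true.
  At w2: ◇¬q requires ¬q at some successor in {w0, w2}.
    ¬q holds at w0, so ◇¬q is true at w2.

Yes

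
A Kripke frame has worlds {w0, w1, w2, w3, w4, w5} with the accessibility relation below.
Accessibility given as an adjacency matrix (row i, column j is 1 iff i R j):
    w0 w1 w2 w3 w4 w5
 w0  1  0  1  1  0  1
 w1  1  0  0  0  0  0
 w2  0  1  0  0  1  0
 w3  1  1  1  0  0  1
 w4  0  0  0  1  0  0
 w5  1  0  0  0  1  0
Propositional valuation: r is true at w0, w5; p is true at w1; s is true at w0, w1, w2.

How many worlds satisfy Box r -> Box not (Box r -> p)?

Let φ = Box r -> Box not (Box r -> p). Evaluate φ at each world:
  w0 (successors {w0, w2, w3, w5}): φ is true.
  w1 (successors {w0}): φ is false.
  w2 (successors {w1, w4}): φ is true.
  w3 (successors {w0, w1, w2, w5}): φ is true.
  w4 (successors {w3}): φ is true.
  w5 (successors {w0, w4}): φ is true.
For instance, at w4:
  At w4: Box r is false, Box not (Box r -> p) is false, so Box r -> Box not (Box r -> p) is true.
    At w4: Box r requires r at every successor {w3}.
      r fails at w3, so Box r is false at w4.
    At w4: Box not (Box r -> p) requires not (Box r -> p) at every successor {w3}.
      not (Box r -> p) fails at w3, so Box not (Box r -> p) is false at w4.
Satisfying worlds: {w0, w2, w3, w4, w5}

5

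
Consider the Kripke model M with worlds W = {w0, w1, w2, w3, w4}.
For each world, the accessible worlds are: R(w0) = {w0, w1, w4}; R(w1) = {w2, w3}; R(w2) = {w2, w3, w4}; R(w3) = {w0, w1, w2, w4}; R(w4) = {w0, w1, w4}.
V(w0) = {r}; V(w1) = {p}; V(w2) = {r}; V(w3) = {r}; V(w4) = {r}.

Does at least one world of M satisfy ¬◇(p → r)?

No

Recall that ◇ψ holds at a world iff ψ holds at some accessible world.
Let φ = ¬◇(p → r). Evaluate φ at each world:
  w0 (successors {w0, w1, w4}): φ is false.
  w1 (successors {w2, w3}): φ is false.
  w2 (successors {w2, w3, w4}): φ is false.
  w3 (successors {w0, w1, w2, w4}): φ is false.
  w4 (successors {w0, w1, w4}): φ is false.
For instance, at w0:
  At w0: ◇(p → r) is true, so ¬◇(p → r) is false.
    At w0: ◇(p → r) requires p → r at some successor in {w0, w1, w4}.
      p → r holds at w0, so ◇(p → r) is true at w0.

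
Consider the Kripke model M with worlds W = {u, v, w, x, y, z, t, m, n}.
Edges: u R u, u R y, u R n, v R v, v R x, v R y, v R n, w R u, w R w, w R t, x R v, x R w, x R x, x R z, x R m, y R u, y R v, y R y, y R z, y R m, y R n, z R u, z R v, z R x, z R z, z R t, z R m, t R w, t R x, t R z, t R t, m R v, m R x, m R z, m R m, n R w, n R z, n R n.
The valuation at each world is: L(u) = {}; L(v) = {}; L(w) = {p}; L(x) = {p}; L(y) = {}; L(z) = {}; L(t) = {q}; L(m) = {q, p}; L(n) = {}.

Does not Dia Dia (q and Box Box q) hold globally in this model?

Yes

Recall that Box ψ holds at a world iff ψ holds at every accessible world, and Dia ψ holds iff ψ holds at some accessible world.
Let φ = not Dia Dia (q and Box Box q). Evaluate φ at each world:
  u (successors {u, y, n}): φ is true.
  v (successors {v, x, y, n}): φ is true.
  w (successors {u, w, t}): φ is true.
  x (successors {v, w, x, z, m}): φ is true.
  y (successors {u, v, y, z, m, n}): φ is true.
  z (successors {u, v, x, z, t, m}): φ is true.
  t (successors {w, x, z, t}): φ is true.
  m (successors {v, x, z, m}): φ is true.
  n (successors {w, z, n}): φ is true.
For instance, at u:
  At u: Dia Dia (q and Box Box q) is false, so not Dia Dia (q and Box Box q) is true.
    At u: Dia Dia (q and Box Box q) requires Dia (q and Box Box q) at some successor in {u, y, n}.
      At u: Dia (q and Box Box q) is false.
      At y: Dia (q and Box Box q) is false.
      At n: Dia (q and Box Box q) is false.
    So Dia Dia (q and Box Box q) is false at u.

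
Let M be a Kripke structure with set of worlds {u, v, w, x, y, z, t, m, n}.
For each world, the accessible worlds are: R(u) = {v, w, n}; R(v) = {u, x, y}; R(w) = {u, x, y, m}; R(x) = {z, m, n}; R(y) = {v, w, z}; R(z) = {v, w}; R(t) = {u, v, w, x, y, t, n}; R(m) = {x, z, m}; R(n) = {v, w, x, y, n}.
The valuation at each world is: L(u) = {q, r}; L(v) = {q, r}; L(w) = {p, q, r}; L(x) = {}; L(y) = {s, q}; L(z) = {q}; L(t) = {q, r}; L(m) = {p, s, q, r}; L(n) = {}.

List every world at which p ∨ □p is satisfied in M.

Let φ = p ∨ □p. Evaluate φ at each world:
  u (successors {v, w, n}): φ is false.
  v (successors {u, x, y}): φ is false.
  w (successors {u, x, y, m}): φ is true.
  x (successors {z, m, n}): φ is false.
  y (successors {v, w, z}): φ is false.
  z (successors {v, w}): φ is false.
  t (successors {u, v, w, x, y, t, n}): φ is false.
  m (successors {x, z, m}): φ is true.
  n (successors {v, w, x, y, n}): φ is false.
For instance, at u:
  At u: p is false, □p is false, so p ∨ □p is false.
    At u: □p requires p at every successor {v, w, n}.
      p fails at v, so □p is false at u.
Satisfying worlds: {w, m}

w, m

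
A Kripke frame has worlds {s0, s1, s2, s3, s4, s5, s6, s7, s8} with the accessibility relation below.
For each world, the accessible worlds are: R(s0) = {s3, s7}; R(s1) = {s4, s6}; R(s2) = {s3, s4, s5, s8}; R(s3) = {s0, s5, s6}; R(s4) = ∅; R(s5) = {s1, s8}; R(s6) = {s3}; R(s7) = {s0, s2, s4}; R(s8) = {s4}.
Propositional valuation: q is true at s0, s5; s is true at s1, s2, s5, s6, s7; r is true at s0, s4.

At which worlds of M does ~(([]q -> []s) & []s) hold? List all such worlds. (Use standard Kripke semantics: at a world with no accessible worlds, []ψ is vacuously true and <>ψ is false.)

s0, s1, s2, s3, s5, s6, s7, s8

Let φ = ~(([]q -> []s) & []s). Evaluate φ at each world:
  s0 (successors {s3, s7}): φ is true.
  s1 (successors {s4, s6}): φ is true.
  s2 (successors {s3, s4, s5, s8}): φ is true.
  s3 (successors {s0, s5, s6}): φ is true.
  s4 (successors ∅): φ is false.
  s5 (successors {s1, s8}): φ is true.
  s6 (successors {s3}): φ is true.
  s7 (successors {s0, s2, s4}): φ is true.
  s8 (successors {s4}): φ is true.
For instance, at s7:
  At s7: ([]q -> []s) & []s is false, so ~(([]q -> []s) & []s) is true.
    At s7: []q -> []s is true, []s is false, so ([]q -> []s) & []s is false.
      At s7: []q is false, []s is false, so []q -> []s is true.
      At s7: []s requires s at every successor {s0, s2, s4}.
        s fails at s0, so []s is false at s7.
Satisfying worlds: {s0, s1, s2, s3, s5, s6, s7, s8}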